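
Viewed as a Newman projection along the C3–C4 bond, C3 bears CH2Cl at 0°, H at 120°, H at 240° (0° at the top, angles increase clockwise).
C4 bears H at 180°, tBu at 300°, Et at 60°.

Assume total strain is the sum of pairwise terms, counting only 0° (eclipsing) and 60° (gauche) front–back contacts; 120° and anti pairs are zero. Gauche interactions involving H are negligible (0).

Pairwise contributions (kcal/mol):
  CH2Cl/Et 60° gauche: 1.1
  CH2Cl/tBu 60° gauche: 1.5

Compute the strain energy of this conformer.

This conformer is staggered. CH2Cl at 0° is gauche with tBu at 300° (1.5); CH2Cl at 0° is gauche with Et at 60° (1.1). Total 2.6 kcal/mol.

2.6 kcal/mol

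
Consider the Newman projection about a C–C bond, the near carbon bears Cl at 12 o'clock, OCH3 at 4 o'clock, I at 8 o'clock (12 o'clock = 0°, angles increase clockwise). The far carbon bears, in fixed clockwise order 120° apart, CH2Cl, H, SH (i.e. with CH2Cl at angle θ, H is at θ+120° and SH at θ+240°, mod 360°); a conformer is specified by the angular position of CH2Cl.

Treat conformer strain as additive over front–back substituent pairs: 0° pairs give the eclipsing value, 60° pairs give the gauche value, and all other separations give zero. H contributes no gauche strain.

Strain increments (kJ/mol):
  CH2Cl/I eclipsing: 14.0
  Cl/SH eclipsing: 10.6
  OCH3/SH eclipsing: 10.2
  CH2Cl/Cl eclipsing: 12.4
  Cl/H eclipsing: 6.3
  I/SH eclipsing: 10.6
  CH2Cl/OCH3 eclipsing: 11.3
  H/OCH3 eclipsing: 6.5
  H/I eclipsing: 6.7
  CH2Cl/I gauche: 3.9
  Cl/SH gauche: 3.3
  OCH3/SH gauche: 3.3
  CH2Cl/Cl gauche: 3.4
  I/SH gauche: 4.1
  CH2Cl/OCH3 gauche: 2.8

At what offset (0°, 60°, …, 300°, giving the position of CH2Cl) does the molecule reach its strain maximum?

CH2Cl at 0° is eclipsed. Cl at 0° is eclipsed with CH2Cl at 0° (12.4); OCH3 at 120° is eclipsed with H at 120° (6.5); I at 240° is eclipsed with SH at 240° (10.6). Total 29.5 kJ/mol.
CH2Cl at 60° is staggered. Cl at 0° is gauche with CH2Cl at 60° (3.4); Cl at 0° is gauche with SH at 300° (3.3); OCH3 at 120° is gauche with CH2Cl at 60° (2.8); I at 240° is gauche with SH at 300° (4.1). Total 13.6 kJ/mol.
CH2Cl at 120° is eclipsed. Cl at 0° is eclipsed with SH at 0° (10.6); OCH3 at 120° is eclipsed with CH2Cl at 120° (11.3); I at 240° is eclipsed with H at 240° (6.7). Total 28.6 kJ/mol.
CH2Cl at 180° is staggered. Cl at 0° is gauche with SH at 60° (3.3); OCH3 at 120° is gauche with CH2Cl at 180° (2.8); OCH3 at 120° is gauche with SH at 60° (3.3); I at 240° is gauche with CH2Cl at 180° (3.9). Total 13.3 kJ/mol.
CH2Cl at 240° is eclipsed. Cl at 0° is eclipsed with H at 0° (6.3); OCH3 at 120° is eclipsed with SH at 120° (10.2); I at 240° is eclipsed with CH2Cl at 240° (14.0). Total 30.5 kJ/mol.
CH2Cl at 300° is staggered. Cl at 0° is gauche with CH2Cl at 300° (3.4); OCH3 at 120° is gauche with SH at 180° (3.3); I at 240° is gauche with CH2Cl at 300° (3.9); I at 240° is gauche with SH at 180° (4.1). Total 14.7 kJ/mol.
The maximum (30.5 kJ/mol) occurs with CH2Cl at 240°.

240°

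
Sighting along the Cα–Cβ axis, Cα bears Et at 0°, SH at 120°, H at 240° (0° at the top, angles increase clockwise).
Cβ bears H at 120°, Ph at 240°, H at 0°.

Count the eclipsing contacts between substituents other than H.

0

Every eclipsing pair involves H, so the count is 0.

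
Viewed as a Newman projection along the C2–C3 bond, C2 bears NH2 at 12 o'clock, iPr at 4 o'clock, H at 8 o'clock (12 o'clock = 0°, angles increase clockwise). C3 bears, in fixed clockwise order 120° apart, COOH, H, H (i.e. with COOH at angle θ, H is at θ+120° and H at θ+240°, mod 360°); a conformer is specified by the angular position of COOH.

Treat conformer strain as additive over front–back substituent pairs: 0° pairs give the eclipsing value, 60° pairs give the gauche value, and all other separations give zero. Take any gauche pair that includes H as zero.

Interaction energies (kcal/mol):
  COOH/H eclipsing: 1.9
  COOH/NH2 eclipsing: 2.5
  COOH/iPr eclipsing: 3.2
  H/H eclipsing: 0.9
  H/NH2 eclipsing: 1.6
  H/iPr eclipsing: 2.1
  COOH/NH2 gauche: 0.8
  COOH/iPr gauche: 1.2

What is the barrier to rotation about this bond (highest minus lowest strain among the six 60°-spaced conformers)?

COOH at 0° (eclipsed): NH2–COOH eclipsed, iPr–H eclipsed, H–H eclipsed; 2.5 + 2.1 + 0.9 = 5.5 kcal/mol.
COOH at 60° (staggered): NH2–COOH gauche, iPr–COOH gauche; 0.8 + 1.2 = 2.0 kcal/mol.
COOH at 120° (eclipsed): NH2–H eclipsed, iPr–COOH eclipsed, H–H eclipsed; 1.6 + 3.2 + 0.9 = 5.7 kcal/mol.
COOH at 180° (staggered): iPr–COOH gauche; 1.2 = 1.2 kcal/mol.
COOH at 240° (eclipsed): NH2–H eclipsed, iPr–H eclipsed, H–COOH eclipsed; 1.6 + 2.1 + 1.9 = 5.6 kcal/mol.
COOH at 300° (staggered): NH2–COOH gauche; 0.8 = 0.8 kcal/mol.
Max at 120° (5.7 kcal/mol), min at 300° (0.8 kcal/mol); barrier = 4.9 kcal/mol.

4.9 kcal/mol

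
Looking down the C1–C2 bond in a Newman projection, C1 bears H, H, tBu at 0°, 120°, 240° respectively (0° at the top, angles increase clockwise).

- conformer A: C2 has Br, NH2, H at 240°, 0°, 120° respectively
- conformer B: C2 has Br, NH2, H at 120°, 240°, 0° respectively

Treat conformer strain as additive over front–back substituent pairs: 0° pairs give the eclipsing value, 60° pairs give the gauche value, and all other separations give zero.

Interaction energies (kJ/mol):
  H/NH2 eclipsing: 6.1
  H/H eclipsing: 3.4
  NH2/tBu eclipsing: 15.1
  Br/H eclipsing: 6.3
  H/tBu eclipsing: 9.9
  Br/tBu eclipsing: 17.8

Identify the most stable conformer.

A (eclipsed): H–NH2 eclipsed, H–H eclipsed, tBu–Br eclipsed; 6.1 + 3.4 + 17.8 = 27.3 kJ/mol.
B (eclipsed): H–H eclipsed, H–Br eclipsed, tBu–NH2 eclipsed; 3.4 + 6.3 + 15.1 = 24.8 kJ/mol.
B has the lowest total (24.8 kJ/mol).

B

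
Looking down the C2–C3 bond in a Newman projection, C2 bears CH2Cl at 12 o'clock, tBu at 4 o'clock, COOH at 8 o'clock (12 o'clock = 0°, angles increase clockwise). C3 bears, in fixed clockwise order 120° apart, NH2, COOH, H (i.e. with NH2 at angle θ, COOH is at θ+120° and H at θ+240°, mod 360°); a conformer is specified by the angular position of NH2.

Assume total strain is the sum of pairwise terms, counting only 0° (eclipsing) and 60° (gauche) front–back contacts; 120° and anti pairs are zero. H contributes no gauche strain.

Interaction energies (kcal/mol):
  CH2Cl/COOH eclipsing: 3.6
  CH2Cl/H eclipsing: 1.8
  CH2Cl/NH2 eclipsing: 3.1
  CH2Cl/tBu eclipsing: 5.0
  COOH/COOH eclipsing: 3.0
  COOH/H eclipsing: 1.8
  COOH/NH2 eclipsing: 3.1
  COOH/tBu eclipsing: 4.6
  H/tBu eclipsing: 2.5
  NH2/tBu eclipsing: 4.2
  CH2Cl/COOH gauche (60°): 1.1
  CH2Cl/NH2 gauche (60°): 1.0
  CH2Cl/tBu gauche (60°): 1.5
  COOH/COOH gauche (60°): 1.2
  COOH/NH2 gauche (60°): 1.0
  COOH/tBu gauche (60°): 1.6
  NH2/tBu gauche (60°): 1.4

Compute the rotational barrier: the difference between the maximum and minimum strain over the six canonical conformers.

4.8 kcal/mol

NH2 at 0° (eclipsed): CH2Cl(0°)/NH2(0°) eclipsed 3.1; tBu(120°)/COOH(120°) eclipsed 4.6; COOH(240°)/H(240°) eclipsed 1.8 → 9.5 kcal/mol.
NH2 at 60° (staggered): CH2Cl(0°)/NH2(60°) gauche 1.0; tBu(120°)/NH2(60°) gauche 1.4; tBu(120°)/COOH(180°) gauche 1.6; COOH(240°)/COOH(180°) gauche 1.2 → 5.2 kcal/mol.
NH2 at 120° (eclipsed): CH2Cl(0°)/H(0°) eclipsed 1.8; tBu(120°)/NH2(120°) eclipsed 4.2; COOH(240°)/COOH(240°) eclipsed 3.0 → 9.0 kcal/mol.
NH2 at 180° (staggered): CH2Cl(0°)/COOH(300°) gauche 1.1; tBu(120°)/NH2(180°) gauche 1.4; COOH(240°)/NH2(180°) gauche 1.0; COOH(240°)/COOH(300°) gauche 1.2 → 4.7 kcal/mol.
NH2 at 240° (eclipsed): CH2Cl(0°)/COOH(0°) eclipsed 3.6; tBu(120°)/H(120°) eclipsed 2.5; COOH(240°)/NH2(240°) eclipsed 3.1 → 9.2 kcal/mol.
NH2 at 300° (staggered): CH2Cl(0°)/NH2(300°) gauche 1.0; CH2Cl(0°)/COOH(60°) gauche 1.1; tBu(120°)/COOH(60°) gauche 1.6; COOH(240°)/NH2(300°) gauche 1.0 → 4.7 kcal/mol.
Max at 0° (9.5 kcal/mol), min at 180° (4.7 kcal/mol); barrier = 4.8 kcal/mol.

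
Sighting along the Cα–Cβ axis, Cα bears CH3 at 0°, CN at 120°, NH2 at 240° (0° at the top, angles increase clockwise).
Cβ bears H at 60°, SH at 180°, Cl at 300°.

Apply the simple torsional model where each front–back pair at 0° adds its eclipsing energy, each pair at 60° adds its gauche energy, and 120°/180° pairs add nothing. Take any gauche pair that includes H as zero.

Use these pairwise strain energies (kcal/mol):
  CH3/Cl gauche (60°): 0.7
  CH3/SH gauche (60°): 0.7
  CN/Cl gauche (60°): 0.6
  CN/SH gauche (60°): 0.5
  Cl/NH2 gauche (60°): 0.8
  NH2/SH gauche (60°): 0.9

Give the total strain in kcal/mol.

This conformer (staggered): CH3(0°)/Cl(300°) gauche 0.7; CN(120°)/SH(180°) gauche 0.5; NH2(240°)/SH(180°) gauche 0.9; NH2(240°)/Cl(300°) gauche 0.8 → 2.9 kcal/mol.

2.9 kcal/mol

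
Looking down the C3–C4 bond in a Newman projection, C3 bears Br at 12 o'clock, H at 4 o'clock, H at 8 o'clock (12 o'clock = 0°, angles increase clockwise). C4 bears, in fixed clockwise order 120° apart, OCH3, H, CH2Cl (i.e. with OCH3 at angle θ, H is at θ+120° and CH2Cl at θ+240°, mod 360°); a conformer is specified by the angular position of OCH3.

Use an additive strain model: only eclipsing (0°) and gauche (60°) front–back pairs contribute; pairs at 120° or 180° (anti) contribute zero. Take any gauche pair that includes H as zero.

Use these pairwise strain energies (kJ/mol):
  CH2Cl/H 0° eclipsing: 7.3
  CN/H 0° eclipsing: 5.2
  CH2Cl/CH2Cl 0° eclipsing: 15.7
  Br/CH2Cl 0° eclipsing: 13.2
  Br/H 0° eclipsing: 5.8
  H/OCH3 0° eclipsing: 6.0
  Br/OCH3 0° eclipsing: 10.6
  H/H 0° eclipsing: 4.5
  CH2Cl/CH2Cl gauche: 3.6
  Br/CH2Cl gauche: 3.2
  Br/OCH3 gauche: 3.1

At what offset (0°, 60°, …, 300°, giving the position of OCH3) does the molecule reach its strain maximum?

OCH3 at 0° is eclipsed. Br at 0° is eclipsed with OCH3 at 0° (10.6); H at 120° is eclipsed with H at 120° (4.5); H at 240° is eclipsed with CH2Cl at 240° (7.3). Total 22.4 kJ/mol.
OCH3 at 60° is staggered. Br at 0° is gauche with OCH3 at 60° (3.1); Br at 0° is gauche with CH2Cl at 300° (3.2). Total 6.3 kJ/mol.
OCH3 at 120° is eclipsed. Br at 0° is eclipsed with CH2Cl at 0° (13.2); H at 120° is eclipsed with OCH3 at 120° (6.0); H at 240° is eclipsed with H at 240° (4.5). Total 23.7 kJ/mol.
OCH3 at 180° is staggered. Br at 0° is gauche with CH2Cl at 60° (3.2). Total 3.2 kJ/mol.
OCH3 at 240° is eclipsed. Br at 0° is eclipsed with H at 0° (5.8); H at 120° is eclipsed with CH2Cl at 120° (7.3); H at 240° is eclipsed with OCH3 at 240° (6.0). Total 19.1 kJ/mol.
OCH3 at 300° is staggered. Br at 0° is gauche with OCH3 at 300° (3.1). Total 3.1 kJ/mol.
The maximum (23.7 kJ/mol) occurs with OCH3 at 120°.

120°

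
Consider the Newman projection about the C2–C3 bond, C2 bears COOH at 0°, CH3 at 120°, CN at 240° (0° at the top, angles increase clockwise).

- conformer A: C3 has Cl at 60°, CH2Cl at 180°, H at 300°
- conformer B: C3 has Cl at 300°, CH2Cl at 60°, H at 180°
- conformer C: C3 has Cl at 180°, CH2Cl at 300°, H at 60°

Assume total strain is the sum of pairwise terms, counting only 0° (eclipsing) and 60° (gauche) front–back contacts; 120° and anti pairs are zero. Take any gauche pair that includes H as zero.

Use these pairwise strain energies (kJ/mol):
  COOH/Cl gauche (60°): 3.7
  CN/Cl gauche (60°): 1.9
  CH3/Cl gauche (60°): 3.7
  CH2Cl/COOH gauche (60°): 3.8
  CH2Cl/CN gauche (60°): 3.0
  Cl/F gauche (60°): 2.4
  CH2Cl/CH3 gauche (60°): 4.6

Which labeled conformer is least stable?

A is staggered. COOH at 0° is gauche with Cl at 60° (3.7); CH3 at 120° is gauche with Cl at 60° (3.7); CH3 at 120° is gauche with CH2Cl at 180° (4.6); CN at 240° is gauche with CH2Cl at 180° (3.0). Total 15.0 kJ/mol.
B is staggered. COOH at 0° is gauche with Cl at 300° (3.7); COOH at 0° is gauche with CH2Cl at 60° (3.8); CH3 at 120° is gauche with CH2Cl at 60° (4.6); CN at 240° is gauche with Cl at 300° (1.9). Total 14.0 kJ/mol.
C is staggered. COOH at 0° is gauche with CH2Cl at 300° (3.8); CH3 at 120° is gauche with Cl at 180° (3.7); CN at 240° is gauche with Cl at 180° (1.9); CN at 240° is gauche with CH2Cl at 300° (3.0). Total 12.4 kJ/mol.
A has the highest total (15.0 kJ/mol).

A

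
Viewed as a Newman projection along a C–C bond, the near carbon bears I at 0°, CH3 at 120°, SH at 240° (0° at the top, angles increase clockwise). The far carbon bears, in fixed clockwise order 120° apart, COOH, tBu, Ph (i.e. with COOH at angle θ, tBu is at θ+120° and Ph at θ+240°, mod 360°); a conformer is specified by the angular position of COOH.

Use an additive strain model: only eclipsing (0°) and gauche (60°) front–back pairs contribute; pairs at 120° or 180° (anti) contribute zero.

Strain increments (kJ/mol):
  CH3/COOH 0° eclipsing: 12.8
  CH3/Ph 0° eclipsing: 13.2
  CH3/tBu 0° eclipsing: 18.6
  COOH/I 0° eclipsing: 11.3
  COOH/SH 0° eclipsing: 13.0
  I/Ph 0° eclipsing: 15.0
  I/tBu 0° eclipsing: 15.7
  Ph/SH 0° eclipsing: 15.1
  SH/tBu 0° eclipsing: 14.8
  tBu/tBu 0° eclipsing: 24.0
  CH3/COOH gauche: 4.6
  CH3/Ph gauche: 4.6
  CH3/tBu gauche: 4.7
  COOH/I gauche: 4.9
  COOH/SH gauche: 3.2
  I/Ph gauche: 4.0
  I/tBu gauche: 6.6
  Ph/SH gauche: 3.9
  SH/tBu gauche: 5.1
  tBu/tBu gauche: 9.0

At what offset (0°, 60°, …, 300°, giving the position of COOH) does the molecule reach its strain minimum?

COOH at 0° (eclipsed): I(0°)/COOH(0°) eclipsed 11.3; CH3(120°)/tBu(120°) eclipsed 18.6; SH(240°)/Ph(240°) eclipsed 15.1 → 45.0 kJ/mol.
COOH at 60° (staggered): I(0°)/COOH(60°) gauche 4.9; I(0°)/Ph(300°) gauche 4.0; CH3(120°)/COOH(60°) gauche 4.6; CH3(120°)/tBu(180°) gauche 4.7; SH(240°)/tBu(180°) gauche 5.1; SH(240°)/Ph(300°) gauche 3.9 → 27.2 kJ/mol.
COOH at 120° (eclipsed): I(0°)/Ph(0°) eclipsed 15.0; CH3(120°)/COOH(120°) eclipsed 12.8; SH(240°)/tBu(240°) eclipsed 14.8 → 42.6 kJ/mol.
COOH at 180° (staggered): I(0°)/tBu(300°) gauche 6.6; I(0°)/Ph(60°) gauche 4.0; CH3(120°)/COOH(180°) gauche 4.6; CH3(120°)/Ph(60°) gauche 4.6; SH(240°)/COOH(180°) gauche 3.2; SH(240°)/tBu(300°) gauche 5.1 → 28.1 kJ/mol.
COOH at 240° (eclipsed): I(0°)/tBu(0°) eclipsed 15.7; CH3(120°)/Ph(120°) eclipsed 13.2; SH(240°)/COOH(240°) eclipsed 13.0 → 41.9 kJ/mol.
COOH at 300° (staggered): I(0°)/COOH(300°) gauche 4.9; I(0°)/tBu(60°) gauche 6.6; CH3(120°)/tBu(60°) gauche 4.7; CH3(120°)/Ph(180°) gauche 4.6; SH(240°)/COOH(300°) gauche 3.2; SH(240°)/Ph(180°) gauche 3.9 → 27.9 kJ/mol.
The minimum (27.2 kJ/mol) occurs with COOH at 60°.

60°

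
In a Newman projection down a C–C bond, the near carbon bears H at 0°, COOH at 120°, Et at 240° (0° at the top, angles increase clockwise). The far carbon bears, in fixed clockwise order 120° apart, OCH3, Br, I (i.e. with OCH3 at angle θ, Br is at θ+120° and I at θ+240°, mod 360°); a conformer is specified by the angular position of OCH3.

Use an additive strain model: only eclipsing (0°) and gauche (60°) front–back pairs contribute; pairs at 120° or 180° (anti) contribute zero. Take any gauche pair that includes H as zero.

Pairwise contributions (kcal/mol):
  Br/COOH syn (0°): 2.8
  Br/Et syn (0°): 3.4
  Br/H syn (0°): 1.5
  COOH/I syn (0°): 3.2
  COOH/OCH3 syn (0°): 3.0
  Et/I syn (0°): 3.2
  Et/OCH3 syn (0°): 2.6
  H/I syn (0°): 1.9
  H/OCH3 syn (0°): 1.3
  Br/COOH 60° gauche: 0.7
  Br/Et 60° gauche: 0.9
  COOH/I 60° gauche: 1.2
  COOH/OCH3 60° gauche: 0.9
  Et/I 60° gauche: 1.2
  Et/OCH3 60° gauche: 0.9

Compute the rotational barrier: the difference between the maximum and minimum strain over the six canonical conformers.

4.6 kcal/mol

OCH3 at 0° (eclipsed): H–OCH3 eclipsed, COOH–Br eclipsed, Et–I eclipsed; 1.3 + 2.8 + 3.2 = 7.3 kcal/mol.
OCH3 at 60° (staggered): COOH–OCH3 gauche, COOH–Br gauche, Et–Br gauche, Et–I gauche; 0.9 + 0.7 + 0.9 + 1.2 = 3.7 kcal/mol.
OCH3 at 120° (eclipsed): H–I eclipsed, COOH–OCH3 eclipsed, Et–Br eclipsed; 1.9 + 3.0 + 3.4 = 8.3 kcal/mol.
OCH3 at 180° (staggered): COOH–OCH3 gauche, COOH–I gauche, Et–OCH3 gauche, Et–Br gauche; 0.9 + 1.2 + 0.9 + 0.9 = 3.9 kcal/mol.
OCH3 at 240° (eclipsed): H–Br eclipsed, COOH–I eclipsed, Et–OCH3 eclipsed; 1.5 + 3.2 + 2.6 = 7.3 kcal/mol.
OCH3 at 300° (staggered): COOH–Br gauche, COOH–I gauche, Et–OCH3 gauche, Et–I gauche; 0.7 + 1.2 + 0.9 + 1.2 = 4.0 kcal/mol.
Max at 120° (8.3 kcal/mol), min at 60° (3.7 kcal/mol); barrier = 4.6 kcal/mol.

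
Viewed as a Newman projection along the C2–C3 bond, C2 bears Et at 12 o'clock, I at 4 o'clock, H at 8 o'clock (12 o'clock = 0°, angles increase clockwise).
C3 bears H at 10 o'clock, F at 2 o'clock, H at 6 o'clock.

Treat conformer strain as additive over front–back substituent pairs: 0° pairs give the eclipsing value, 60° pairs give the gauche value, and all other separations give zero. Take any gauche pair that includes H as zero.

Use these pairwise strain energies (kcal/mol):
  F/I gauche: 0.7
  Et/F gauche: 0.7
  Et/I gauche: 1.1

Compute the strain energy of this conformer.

This conformer (staggered): Et(0°)/F(60°) gauche 0.7; I(120°)/F(60°) gauche 0.7 → 1.4 kcal/mol.

1.4 kcal/mol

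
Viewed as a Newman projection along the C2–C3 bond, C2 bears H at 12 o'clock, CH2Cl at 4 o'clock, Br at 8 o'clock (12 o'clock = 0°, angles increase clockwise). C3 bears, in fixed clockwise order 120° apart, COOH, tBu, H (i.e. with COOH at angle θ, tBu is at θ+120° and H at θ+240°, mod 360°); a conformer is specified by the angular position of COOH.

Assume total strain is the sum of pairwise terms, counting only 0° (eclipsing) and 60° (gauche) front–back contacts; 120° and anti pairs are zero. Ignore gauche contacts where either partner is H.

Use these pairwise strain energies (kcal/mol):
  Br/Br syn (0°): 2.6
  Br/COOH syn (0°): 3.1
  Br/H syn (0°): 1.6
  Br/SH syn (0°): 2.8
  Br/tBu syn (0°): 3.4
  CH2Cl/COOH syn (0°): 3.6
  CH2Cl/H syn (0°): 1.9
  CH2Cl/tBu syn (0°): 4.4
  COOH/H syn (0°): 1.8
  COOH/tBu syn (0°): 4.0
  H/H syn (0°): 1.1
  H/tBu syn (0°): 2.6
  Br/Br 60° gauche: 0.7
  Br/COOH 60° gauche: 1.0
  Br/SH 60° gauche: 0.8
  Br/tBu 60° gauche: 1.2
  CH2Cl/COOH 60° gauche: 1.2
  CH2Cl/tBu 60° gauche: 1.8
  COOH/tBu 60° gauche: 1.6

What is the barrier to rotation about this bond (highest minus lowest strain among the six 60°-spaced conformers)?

5.3 kcal/mol

COOH at 0° is eclipsed. H at 0° is eclipsed with COOH at 0° (1.8); CH2Cl at 120° is eclipsed with tBu at 120° (4.4); Br at 240° is eclipsed with H at 240° (1.6). Total 7.8 kcal/mol.
COOH at 60° is staggered. CH2Cl at 120° is gauche with COOH at 60° (1.2); CH2Cl at 120° is gauche with tBu at 180° (1.8); Br at 240° is gauche with tBu at 180° (1.2). Total 4.2 kcal/mol.
COOH at 120° is eclipsed. H at 0° is eclipsed with H at 0° (1.1); CH2Cl at 120° is eclipsed with COOH at 120° (3.6); Br at 240° is eclipsed with tBu at 240° (3.4). Total 8.1 kcal/mol.
COOH at 180° is staggered. CH2Cl at 120° is gauche with COOH at 180° (1.2); Br at 240° is gauche with COOH at 180° (1.0); Br at 240° is gauche with tBu at 300° (1.2). Total 3.4 kcal/mol.
COOH at 240° is eclipsed. H at 0° is eclipsed with tBu at 0° (2.6); CH2Cl at 120° is eclipsed with H at 120° (1.9); Br at 240° is eclipsed with COOH at 240° (3.1). Total 7.6 kcal/mol.
COOH at 300° is staggered. CH2Cl at 120° is gauche with tBu at 60° (1.8); Br at 240° is gauche with COOH at 300° (1.0). Total 2.8 kcal/mol.
Max at 120° (8.1 kcal/mol), min at 300° (2.8 kcal/mol); barrier = 5.3 kcal/mol.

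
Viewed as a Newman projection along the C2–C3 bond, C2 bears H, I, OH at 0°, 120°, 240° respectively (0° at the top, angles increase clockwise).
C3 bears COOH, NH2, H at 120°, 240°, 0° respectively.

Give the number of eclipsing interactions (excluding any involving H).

Non-H eclipsing pairs: I(120°)/COOH(120°); OH(240°)/NH2(240°) — 2 interactions.

2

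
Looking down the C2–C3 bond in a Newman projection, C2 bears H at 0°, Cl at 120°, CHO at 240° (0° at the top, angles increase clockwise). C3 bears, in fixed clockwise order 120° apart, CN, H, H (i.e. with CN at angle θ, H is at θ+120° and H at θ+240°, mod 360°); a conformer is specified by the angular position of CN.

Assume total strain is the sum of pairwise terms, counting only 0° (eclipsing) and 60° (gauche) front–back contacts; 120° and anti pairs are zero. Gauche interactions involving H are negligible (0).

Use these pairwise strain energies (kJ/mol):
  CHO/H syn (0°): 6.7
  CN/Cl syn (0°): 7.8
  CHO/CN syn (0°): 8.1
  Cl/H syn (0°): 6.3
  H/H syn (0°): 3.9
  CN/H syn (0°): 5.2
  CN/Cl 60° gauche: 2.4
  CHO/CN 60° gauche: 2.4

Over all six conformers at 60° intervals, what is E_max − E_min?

16.0 kJ/mol

CN at 0° is eclipsed. H at 0° is eclipsed with CN at 0° (5.2); Cl at 120° is eclipsed with H at 120° (6.3); CHO at 240° is eclipsed with H at 240° (6.7). Total 18.2 kJ/mol.
CN at 60° is staggered. Cl at 120° is gauche with CN at 60° (2.4). Total 2.4 kJ/mol.
CN at 120° is eclipsed. H at 0° is eclipsed with H at 0° (3.9); Cl at 120° is eclipsed with CN at 120° (7.8); CHO at 240° is eclipsed with H at 240° (6.7). Total 18.4 kJ/mol.
CN at 180° is staggered. Cl at 120° is gauche with CN at 180° (2.4); CHO at 240° is gauche with CN at 180° (2.4). Total 4.8 kJ/mol.
CN at 240° is eclipsed. H at 0° is eclipsed with H at 0° (3.9); Cl at 120° is eclipsed with H at 120° (6.3); CHO at 240° is eclipsed with CN at 240° (8.1). Total 18.3 kJ/mol.
CN at 300° is staggered. CHO at 240° is gauche with CN at 300° (2.4). Total 2.4 kJ/mol.
Max at 120° (18.4 kJ/mol), min at 60° (2.4 kJ/mol); barrier = 16.0 kJ/mol.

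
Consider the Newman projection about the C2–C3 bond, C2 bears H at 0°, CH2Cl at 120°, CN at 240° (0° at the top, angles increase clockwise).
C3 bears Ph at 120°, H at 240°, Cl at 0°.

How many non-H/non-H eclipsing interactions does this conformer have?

1

Non-H eclipsing pairs: CH2Cl(120°)/Ph(120°) — 1 interaction.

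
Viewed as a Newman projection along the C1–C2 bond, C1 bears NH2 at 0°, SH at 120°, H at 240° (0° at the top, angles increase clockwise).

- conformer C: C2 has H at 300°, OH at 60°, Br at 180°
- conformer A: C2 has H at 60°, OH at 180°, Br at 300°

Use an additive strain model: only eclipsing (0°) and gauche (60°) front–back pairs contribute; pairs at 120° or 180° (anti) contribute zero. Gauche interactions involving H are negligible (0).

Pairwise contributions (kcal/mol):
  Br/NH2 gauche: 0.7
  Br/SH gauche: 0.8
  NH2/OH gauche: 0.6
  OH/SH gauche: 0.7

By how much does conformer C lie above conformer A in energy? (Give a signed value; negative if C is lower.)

C (staggered): NH2(0°)/OH(60°) gauche 0.6; SH(120°)/OH(60°) gauche 0.7; SH(120°)/Br(180°) gauche 0.8 → 2.1 kcal/mol.
A (staggered): NH2(0°)/Br(300°) gauche 0.7; SH(120°)/OH(180°) gauche 0.7 → 1.4 kcal/mol.
E(C) − E(A) = 2.1 − 1.4 = +0.7 kcal/mol.

+0.7 kcal/mol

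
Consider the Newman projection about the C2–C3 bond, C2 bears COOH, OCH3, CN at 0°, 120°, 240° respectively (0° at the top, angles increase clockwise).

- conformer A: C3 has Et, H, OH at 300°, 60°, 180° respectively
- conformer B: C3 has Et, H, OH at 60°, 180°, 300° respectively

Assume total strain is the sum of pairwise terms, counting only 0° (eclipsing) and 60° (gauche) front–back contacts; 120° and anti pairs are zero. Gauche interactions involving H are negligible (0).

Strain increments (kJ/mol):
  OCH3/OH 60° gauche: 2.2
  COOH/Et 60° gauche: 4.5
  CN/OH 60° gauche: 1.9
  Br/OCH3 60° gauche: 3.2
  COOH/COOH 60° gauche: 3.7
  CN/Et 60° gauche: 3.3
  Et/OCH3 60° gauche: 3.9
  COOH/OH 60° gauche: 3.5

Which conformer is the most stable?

A

A (staggered): COOH(0°)/Et(300°) gauche 4.5; OCH3(120°)/OH(180°) gauche 2.2; CN(240°)/Et(300°) gauche 3.3; CN(240°)/OH(180°) gauche 1.9 → 11.9 kJ/mol.
B (staggered): COOH(0°)/Et(60°) gauche 4.5; COOH(0°)/OH(300°) gauche 3.5; OCH3(120°)/Et(60°) gauche 3.9; CN(240°)/OH(300°) gauche 1.9 → 13.8 kJ/mol.
A has the lowest total (11.9 kJ/mol).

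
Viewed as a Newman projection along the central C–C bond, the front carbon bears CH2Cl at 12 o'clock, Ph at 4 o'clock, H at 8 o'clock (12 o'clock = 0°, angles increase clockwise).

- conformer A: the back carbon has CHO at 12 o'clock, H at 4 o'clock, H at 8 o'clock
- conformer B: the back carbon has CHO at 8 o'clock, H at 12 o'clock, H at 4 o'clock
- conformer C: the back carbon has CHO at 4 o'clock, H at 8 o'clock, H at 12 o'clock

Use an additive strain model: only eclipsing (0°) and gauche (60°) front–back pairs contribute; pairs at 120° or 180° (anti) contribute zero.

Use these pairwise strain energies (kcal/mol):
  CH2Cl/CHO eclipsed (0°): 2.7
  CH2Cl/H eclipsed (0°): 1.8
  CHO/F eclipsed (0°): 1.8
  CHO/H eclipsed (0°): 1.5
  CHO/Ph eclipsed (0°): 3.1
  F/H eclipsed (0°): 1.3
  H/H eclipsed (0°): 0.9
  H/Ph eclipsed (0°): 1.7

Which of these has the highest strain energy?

C

A (eclipsed): CH2Cl(0°)/CHO(0°) eclipsed 2.7; Ph(120°)/H(120°) eclipsed 1.7; H(240°)/H(240°) eclipsed 0.9 → 5.3 kcal/mol.
B (eclipsed): CH2Cl(0°)/H(0°) eclipsed 1.8; Ph(120°)/H(120°) eclipsed 1.7; H(240°)/CHO(240°) eclipsed 1.5 → 5.0 kcal/mol.
C (eclipsed): CH2Cl(0°)/H(0°) eclipsed 1.8; Ph(120°)/CHO(120°) eclipsed 3.1; H(240°)/H(240°) eclipsed 0.9 → 5.8 kcal/mol.
C has the highest total (5.8 kcal/mol).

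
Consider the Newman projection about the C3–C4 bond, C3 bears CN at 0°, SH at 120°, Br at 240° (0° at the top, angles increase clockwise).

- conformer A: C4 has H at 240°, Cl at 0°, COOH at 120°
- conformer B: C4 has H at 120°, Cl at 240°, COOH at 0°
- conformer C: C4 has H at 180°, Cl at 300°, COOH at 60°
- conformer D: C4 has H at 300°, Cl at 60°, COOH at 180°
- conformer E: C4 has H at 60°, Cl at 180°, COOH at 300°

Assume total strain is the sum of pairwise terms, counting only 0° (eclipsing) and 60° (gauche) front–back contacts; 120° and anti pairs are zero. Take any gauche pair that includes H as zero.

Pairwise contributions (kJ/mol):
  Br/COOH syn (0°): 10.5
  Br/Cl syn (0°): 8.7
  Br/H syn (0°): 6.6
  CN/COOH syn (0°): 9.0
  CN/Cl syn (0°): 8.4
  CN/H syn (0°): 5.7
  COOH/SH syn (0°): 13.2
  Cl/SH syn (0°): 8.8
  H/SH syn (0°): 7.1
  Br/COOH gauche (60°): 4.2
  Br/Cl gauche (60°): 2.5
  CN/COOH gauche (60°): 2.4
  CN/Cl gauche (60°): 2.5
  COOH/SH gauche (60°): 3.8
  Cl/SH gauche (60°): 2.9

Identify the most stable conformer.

C

A is eclipsed. CN at 0° is eclipsed with Cl at 0° (8.4); SH at 120° is eclipsed with COOH at 120° (13.2); Br at 240° is eclipsed with H at 240° (6.6). Total 28.2 kJ/mol.
B is eclipsed. CN at 0° is eclipsed with COOH at 0° (9.0); SH at 120° is eclipsed with H at 120° (7.1); Br at 240° is eclipsed with Cl at 240° (8.7). Total 24.8 kJ/mol.
C is staggered. CN at 0° is gauche with Cl at 300° (2.5); CN at 0° is gauche with COOH at 60° (2.4); SH at 120° is gauche with COOH at 60° (3.8); Br at 240° is gauche with Cl at 300° (2.5). Total 11.2 kJ/mol.
D is staggered. CN at 0° is gauche with Cl at 60° (2.5); SH at 120° is gauche with Cl at 60° (2.9); SH at 120° is gauche with COOH at 180° (3.8); Br at 240° is gauche with COOH at 180° (4.2). Total 13.4 kJ/mol.
E is staggered. CN at 0° is gauche with COOH at 300° (2.4); SH at 120° is gauche with Cl at 180° (2.9); Br at 240° is gauche with Cl at 180° (2.5); Br at 240° is gauche with COOH at 300° (4.2). Total 12.0 kJ/mol.
C has the lowest total (11.2 kJ/mol).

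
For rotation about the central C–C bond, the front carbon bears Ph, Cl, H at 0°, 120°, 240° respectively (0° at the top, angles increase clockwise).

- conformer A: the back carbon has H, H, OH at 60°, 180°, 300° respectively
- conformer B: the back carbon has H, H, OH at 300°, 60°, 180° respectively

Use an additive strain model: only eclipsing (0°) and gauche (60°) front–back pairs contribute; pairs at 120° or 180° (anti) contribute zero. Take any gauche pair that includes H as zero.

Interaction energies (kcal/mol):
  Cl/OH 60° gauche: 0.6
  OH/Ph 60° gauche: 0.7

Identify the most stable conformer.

B

A (staggered): Ph–OH gauche; 0.7 = 0.7 kcal/mol.
B (staggered): Cl–OH gauche; 0.6 = 0.6 kcal/mol.
B has the lowest total (0.6 kcal/mol).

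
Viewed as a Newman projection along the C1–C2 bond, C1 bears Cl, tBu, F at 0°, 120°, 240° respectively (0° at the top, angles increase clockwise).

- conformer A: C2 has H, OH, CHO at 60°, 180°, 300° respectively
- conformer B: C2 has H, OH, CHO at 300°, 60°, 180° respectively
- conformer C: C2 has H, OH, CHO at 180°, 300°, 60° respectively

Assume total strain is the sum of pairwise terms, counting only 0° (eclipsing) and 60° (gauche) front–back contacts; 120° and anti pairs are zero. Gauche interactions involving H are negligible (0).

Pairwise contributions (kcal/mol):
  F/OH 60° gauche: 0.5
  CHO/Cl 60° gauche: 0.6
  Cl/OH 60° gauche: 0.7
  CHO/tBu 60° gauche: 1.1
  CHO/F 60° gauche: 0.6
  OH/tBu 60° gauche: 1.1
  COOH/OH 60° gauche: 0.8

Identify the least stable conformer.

B

A is staggered. Cl at 0° is gauche with CHO at 300° (0.6); tBu at 120° is gauche with OH at 180° (1.1); F at 240° is gauche with OH at 180° (0.5); F at 240° is gauche with CHO at 300° (0.6). Total 2.8 kcal/mol.
B is staggered. Cl at 0° is gauche with OH at 60° (0.7); tBu at 120° is gauche with OH at 60° (1.1); tBu at 120° is gauche with CHO at 180° (1.1); F at 240° is gauche with CHO at 180° (0.6). Total 3.5 kcal/mol.
C is staggered. Cl at 0° is gauche with OH at 300° (0.7); Cl at 0° is gauche with CHO at 60° (0.6); tBu at 120° is gauche with CHO at 60° (1.1); F at 240° is gauche with OH at 300° (0.5). Total 2.9 kcal/mol.
B has the highest total (3.5 kcal/mol).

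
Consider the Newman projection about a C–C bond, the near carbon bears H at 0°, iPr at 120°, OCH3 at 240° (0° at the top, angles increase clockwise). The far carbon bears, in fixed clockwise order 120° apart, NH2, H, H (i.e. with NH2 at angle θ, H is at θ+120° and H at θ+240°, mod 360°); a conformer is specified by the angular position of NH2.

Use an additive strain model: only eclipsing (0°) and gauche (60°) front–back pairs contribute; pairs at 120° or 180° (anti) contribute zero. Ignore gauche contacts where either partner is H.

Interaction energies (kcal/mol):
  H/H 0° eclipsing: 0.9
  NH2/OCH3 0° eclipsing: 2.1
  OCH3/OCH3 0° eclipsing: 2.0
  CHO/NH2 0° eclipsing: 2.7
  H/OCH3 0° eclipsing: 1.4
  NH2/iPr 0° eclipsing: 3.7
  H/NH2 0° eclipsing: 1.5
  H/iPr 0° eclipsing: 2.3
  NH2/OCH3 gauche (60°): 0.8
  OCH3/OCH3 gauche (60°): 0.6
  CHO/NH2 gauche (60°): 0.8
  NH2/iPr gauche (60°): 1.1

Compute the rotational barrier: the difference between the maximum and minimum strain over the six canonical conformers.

NH2 at 0° (eclipsed): H(0°)/NH2(0°) eclipsed 1.5; iPr(120°)/H(120°) eclipsed 2.3; OCH3(240°)/H(240°) eclipsed 1.4 → 5.2 kcal/mol.
NH2 at 60° (staggered): iPr(120°)/NH2(60°) gauche 1.1 → 1.1 kcal/mol.
NH2 at 120° (eclipsed): H(0°)/H(0°) eclipsed 0.9; iPr(120°)/NH2(120°) eclipsed 3.7; OCH3(240°)/H(240°) eclipsed 1.4 → 6.0 kcal/mol.
NH2 at 180° (staggered): iPr(120°)/NH2(180°) gauche 1.1; OCH3(240°)/NH2(180°) gauche 0.8 → 1.9 kcal/mol.
NH2 at 240° (eclipsed): H(0°)/H(0°) eclipsed 0.9; iPr(120°)/H(120°) eclipsed 2.3; OCH3(240°)/NH2(240°) eclipsed 2.1 → 5.3 kcal/mol.
NH2 at 300° (staggered): OCH3(240°)/NH2(300°) gauche 0.8 → 0.8 kcal/mol.
Max at 120° (6.0 kcal/mol), min at 300° (0.8 kcal/mol); barrier = 5.2 kcal/mol.

5.2 kcal/mol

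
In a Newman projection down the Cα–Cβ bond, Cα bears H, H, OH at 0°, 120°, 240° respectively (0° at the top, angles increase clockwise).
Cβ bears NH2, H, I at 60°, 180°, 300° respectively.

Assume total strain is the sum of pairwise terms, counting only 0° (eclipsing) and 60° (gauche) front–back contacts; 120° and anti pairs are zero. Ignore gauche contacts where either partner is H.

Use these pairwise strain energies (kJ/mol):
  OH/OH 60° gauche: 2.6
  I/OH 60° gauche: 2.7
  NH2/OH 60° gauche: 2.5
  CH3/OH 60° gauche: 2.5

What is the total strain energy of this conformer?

2.7 kJ/mol

This conformer (staggered): OH–I gauche; 2.7 = 2.7 kJ/mol.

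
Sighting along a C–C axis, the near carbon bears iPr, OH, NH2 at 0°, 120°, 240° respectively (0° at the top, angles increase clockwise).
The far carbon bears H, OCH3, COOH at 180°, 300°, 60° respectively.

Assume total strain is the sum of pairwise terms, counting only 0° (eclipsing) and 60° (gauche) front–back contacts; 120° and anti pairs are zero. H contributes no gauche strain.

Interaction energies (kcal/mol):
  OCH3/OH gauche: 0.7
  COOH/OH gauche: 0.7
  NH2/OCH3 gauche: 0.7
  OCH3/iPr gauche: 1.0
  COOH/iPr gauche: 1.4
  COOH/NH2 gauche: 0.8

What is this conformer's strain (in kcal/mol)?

This conformer is staggered. iPr at 0° is gauche with OCH3 at 300° (1.0); iPr at 0° is gauche with COOH at 60° (1.4); OH at 120° is gauche with COOH at 60° (0.7); NH2 at 240° is gauche with OCH3 at 300° (0.7). Total 3.8 kcal/mol.

3.8 kcal/mol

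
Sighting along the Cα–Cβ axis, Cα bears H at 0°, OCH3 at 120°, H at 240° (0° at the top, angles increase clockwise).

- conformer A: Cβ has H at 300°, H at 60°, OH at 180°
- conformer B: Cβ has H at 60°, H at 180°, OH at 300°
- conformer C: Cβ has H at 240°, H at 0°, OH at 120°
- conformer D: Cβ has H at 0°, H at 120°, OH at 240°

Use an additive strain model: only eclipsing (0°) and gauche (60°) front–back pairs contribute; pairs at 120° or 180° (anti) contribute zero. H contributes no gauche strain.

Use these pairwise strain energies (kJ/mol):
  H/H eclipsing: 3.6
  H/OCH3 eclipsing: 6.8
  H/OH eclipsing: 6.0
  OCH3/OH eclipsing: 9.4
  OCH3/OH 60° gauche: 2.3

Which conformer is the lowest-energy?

B

A (staggered): OCH3(120°)/OH(180°) gauche 2.3 → 2.3 kJ/mol.
B (staggered): no non-H gauche contacts → 0.0 kJ/mol.
C (eclipsed): H(0°)/H(0°) eclipsed 3.6; OCH3(120°)/OH(120°) eclipsed 9.4; H(240°)/H(240°) eclipsed 3.6 → 16.6 kJ/mol.
D (eclipsed): H(0°)/H(0°) eclipsed 3.6; OCH3(120°)/H(120°) eclipsed 6.8; H(240°)/OH(240°) eclipsed 6.0 → 16.4 kJ/mol.
B has the lowest total (0.0 kJ/mol).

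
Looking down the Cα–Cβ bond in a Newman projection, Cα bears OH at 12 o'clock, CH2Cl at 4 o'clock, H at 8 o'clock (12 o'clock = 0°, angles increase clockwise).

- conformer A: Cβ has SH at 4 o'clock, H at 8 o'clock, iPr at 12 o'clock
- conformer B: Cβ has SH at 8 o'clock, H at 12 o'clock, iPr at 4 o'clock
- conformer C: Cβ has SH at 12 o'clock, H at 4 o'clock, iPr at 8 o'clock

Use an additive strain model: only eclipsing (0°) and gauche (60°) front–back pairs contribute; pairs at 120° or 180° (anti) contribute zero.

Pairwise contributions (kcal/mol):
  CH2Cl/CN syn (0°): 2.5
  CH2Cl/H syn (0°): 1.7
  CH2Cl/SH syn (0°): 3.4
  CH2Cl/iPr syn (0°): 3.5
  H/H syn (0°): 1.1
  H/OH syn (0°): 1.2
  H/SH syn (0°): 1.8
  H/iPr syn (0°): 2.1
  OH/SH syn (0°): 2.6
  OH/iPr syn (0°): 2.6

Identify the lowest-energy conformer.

A is eclipsed. OH at 0° is eclipsed with iPr at 0° (2.6); CH2Cl at 120° is eclipsed with SH at 120° (3.4); H at 240° is eclipsed with H at 240° (1.1). Total 7.1 kcal/mol.
B is eclipsed. OH at 0° is eclipsed with H at 0° (1.2); CH2Cl at 120° is eclipsed with iPr at 120° (3.5); H at 240° is eclipsed with SH at 240° (1.8). Total 6.5 kcal/mol.
C is eclipsed. OH at 0° is eclipsed with SH at 0° (2.6); CH2Cl at 120° is eclipsed with H at 120° (1.7); H at 240° is eclipsed with iPr at 240° (2.1). Total 6.4 kcal/mol.
C has the lowest total (6.4 kcal/mol).

C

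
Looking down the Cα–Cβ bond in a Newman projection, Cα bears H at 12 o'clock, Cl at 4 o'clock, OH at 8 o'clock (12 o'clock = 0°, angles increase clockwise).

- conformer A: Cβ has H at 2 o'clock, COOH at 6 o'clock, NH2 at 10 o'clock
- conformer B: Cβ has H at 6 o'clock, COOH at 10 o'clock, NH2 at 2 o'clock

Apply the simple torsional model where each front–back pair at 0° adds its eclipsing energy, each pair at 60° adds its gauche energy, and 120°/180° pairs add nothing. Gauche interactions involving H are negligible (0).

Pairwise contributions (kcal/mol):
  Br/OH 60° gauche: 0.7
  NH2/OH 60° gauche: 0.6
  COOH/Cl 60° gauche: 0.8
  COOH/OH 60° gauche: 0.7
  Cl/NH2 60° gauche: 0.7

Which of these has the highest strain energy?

A (staggered): Cl–COOH gauche, OH–COOH gauche, OH–NH2 gauche; 0.8 + 0.7 + 0.6 = 2.1 kcal/mol.
B (staggered): Cl–NH2 gauche, OH–COOH gauche; 0.7 + 0.7 = 1.4 kcal/mol.
A has the highest total (2.1 kcal/mol).

A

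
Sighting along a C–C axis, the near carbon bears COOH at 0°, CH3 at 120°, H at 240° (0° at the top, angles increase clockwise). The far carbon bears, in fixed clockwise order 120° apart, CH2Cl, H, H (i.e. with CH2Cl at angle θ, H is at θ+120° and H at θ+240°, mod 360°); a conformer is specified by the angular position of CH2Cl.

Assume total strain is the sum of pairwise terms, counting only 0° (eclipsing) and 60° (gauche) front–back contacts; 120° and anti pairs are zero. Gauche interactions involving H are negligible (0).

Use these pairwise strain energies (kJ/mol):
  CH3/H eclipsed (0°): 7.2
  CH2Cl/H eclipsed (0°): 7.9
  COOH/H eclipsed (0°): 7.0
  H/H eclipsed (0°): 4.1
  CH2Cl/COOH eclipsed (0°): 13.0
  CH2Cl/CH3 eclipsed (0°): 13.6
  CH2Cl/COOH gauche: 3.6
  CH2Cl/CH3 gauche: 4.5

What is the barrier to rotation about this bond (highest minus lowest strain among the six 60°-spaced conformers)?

21.1 kJ/mol

CH2Cl at 0° is eclipsed. COOH at 0° is eclipsed with CH2Cl at 0° (13.0); CH3 at 120° is eclipsed with H at 120° (7.2); H at 240° is eclipsed with H at 240° (4.1). Total 24.3 kJ/mol.
CH2Cl at 60° is staggered. COOH at 0° is gauche with CH2Cl at 60° (3.6); CH3 at 120° is gauche with CH2Cl at 60° (4.5). Total 8.1 kJ/mol.
CH2Cl at 120° is eclipsed. COOH at 0° is eclipsed with H at 0° (7.0); CH3 at 120° is eclipsed with CH2Cl at 120° (13.6); H at 240° is eclipsed with H at 240° (4.1). Total 24.7 kJ/mol.
CH2Cl at 180° is staggered. CH3 at 120° is gauche with CH2Cl at 180° (4.5). Total 4.5 kJ/mol.
CH2Cl at 240° is eclipsed. COOH at 0° is eclipsed with H at 0° (7.0); CH3 at 120° is eclipsed with H at 120° (7.2); H at 240° is eclipsed with CH2Cl at 240° (7.9). Total 22.1 kJ/mol.
CH2Cl at 300° is staggered. COOH at 0° is gauche with CH2Cl at 300° (3.6). Total 3.6 kJ/mol.
Max at 120° (24.7 kJ/mol), min at 300° (3.6 kJ/mol); barrier = 21.1 kJ/mol.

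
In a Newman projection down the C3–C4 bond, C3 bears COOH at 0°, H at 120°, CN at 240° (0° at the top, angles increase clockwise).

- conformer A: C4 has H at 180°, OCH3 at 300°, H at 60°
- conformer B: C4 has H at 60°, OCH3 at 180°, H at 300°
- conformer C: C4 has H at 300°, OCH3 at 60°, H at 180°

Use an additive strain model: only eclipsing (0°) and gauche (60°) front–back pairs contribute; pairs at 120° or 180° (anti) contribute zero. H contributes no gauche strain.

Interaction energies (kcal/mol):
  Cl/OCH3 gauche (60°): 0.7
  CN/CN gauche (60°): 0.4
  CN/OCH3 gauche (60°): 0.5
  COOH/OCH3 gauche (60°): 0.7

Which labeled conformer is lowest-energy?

B

A (staggered): COOH(0°)/OCH3(300°) gauche 0.7; CN(240°)/OCH3(300°) gauche 0.5 → 1.2 kcal/mol.
B (staggered): CN(240°)/OCH3(180°) gauche 0.5 → 0.5 kcal/mol.
C (staggered): COOH(0°)/OCH3(60°) gauche 0.7 → 0.7 kcal/mol.
B has the lowest total (0.5 kcal/mol).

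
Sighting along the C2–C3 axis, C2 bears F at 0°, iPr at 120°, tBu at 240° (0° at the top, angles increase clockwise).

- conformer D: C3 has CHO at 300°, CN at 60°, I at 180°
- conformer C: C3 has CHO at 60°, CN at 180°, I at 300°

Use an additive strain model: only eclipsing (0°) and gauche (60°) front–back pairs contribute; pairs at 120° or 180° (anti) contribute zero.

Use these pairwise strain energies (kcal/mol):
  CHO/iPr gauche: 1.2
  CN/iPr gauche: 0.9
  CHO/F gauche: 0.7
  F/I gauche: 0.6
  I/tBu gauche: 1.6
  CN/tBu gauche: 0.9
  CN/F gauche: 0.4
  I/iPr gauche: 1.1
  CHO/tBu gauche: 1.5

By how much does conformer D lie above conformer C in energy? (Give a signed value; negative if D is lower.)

D (staggered): F(0°)/CHO(300°) gauche 0.7; F(0°)/CN(60°) gauche 0.4; iPr(120°)/CN(60°) gauche 0.9; iPr(120°)/I(180°) gauche 1.1; tBu(240°)/CHO(300°) gauche 1.5; tBu(240°)/I(180°) gauche 1.6 → 6.2 kcal/mol.
C (staggered): F(0°)/CHO(60°) gauche 0.7; F(0°)/I(300°) gauche 0.6; iPr(120°)/CHO(60°) gauche 1.2; iPr(120°)/CN(180°) gauche 0.9; tBu(240°)/CN(180°) gauche 0.9; tBu(240°)/I(300°) gauche 1.6 → 5.9 kcal/mol.
E(D) − E(C) = 6.2 − 5.9 = +0.3 kcal/mol.

+0.3 kcal/mol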